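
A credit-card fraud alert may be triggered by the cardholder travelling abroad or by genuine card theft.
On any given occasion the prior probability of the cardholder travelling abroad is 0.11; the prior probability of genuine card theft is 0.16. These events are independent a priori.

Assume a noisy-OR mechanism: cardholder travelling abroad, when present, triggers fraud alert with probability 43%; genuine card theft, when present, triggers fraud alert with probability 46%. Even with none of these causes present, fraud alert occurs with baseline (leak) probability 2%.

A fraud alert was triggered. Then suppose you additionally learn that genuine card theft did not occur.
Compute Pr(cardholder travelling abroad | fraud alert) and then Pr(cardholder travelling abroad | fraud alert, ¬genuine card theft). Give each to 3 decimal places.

Under noisy-OR, P(fraud alert | causes) = 1 − (1−0.02)·∏(1−qᵢ) over the active causes.
P(fraud alert) = 0.02×0.89×0.84 + 0.4708×0.89×0.16 + 0.4414×0.11×0.84 + 0.698356×0.11×0.16 = 0.014952 + 0.067042 + 0.040785 + 0.012291 = 0.135070
Restricting to configurations with cardholder travelling abroad present: 0.040785 + 0.012291 = 0.053076.
Hence the posterior is 0.053076/0.135070 ≈ 0.393.

Now condition on the additional information:
Weight on cardholder travelling abroad=true, given the evidence: 0.4414·0.11 = 0.048554
The normalizing constant is 0.02·0.89 + 0.4414·0.11 = 0.066354
Posterior = 0.048554 / 0.066354 ≈ 0.732

Pr(cardholder travelling abroad | fraud alert) ≈ 0.393; Pr(cardholder travelling abroad | fraud alert, ¬genuine card theft) ≈ 0.732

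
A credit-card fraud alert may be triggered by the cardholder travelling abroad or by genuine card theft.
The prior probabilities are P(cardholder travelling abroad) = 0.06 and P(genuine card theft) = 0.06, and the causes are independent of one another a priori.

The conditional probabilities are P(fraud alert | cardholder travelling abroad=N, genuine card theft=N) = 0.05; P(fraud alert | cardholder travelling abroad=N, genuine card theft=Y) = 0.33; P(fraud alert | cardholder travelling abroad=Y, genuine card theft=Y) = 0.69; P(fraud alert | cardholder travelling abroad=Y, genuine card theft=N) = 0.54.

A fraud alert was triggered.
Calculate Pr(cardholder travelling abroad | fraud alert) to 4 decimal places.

P(fraud alert) = 0.05*0.94*0.94 + 0.33*0.94*0.06 + 0.54*0.06*0.94 + 0.69*0.06*0.06 = 0.044180 + 0.018612 + 0.030456 + 0.002484 = 0.095732
Restricting to configurations with cardholder travelling abroad present: 0.030456 + 0.002484 = 0.032940.
P(cardholder travelling abroad | fraud alert) = 0.032940 / 0.095732 ≈ 0.3441

Pr(cardholder travelling abroad | fraud alert) ≈ 0.3441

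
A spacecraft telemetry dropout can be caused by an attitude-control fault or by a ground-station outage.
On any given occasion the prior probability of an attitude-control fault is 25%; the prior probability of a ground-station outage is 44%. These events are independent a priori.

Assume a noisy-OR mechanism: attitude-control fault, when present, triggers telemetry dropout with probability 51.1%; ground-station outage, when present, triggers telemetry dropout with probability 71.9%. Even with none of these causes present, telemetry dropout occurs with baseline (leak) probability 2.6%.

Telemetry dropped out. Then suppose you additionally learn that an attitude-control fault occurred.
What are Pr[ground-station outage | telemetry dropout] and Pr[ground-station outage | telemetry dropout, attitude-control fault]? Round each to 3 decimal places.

Under noisy-OR, P(telemetry dropout | causes) = 1 − (1−0.026)·∏(1−qᵢ) over the active causes.
Numerator (weight on configurations with ground-station outage): 0.239681 + 0.095278 = 0.334959
The normalizing constant is 0.026*0.75*0.56 + 0.726306*0.75*0.44 + 0.523714*0.25*0.56 + 0.866164*0.25*0.44 = 0.419199
P(ground-station outage | telemetry dropout) = 0.334959/0.419199 ≈ 0.799

Now condition on the additional information:
P(telemetry dropout | attitude-control fault) = 0.523714*0.56 + 0.866164*0.44 = 0.293280 + 0.381112 = 0.674392
Restricting to configurations with ground-station outage present: 0.866164*0.44 = 0.381112.
So P(ground-station outage | telemetry dropout, attitude-control fault) = 0.381112/0.674392 ≈ 0.565.
Conditioning on attitude-control fault lowers the posterior on ground-station outage: the classic explaining-away effect in a common-effect structure.

Pr[ground-station outage | telemetry dropout] ≈ 0.799; Pr[ground-station outage | telemetry dropout, attitude-control fault] ≈ 0.565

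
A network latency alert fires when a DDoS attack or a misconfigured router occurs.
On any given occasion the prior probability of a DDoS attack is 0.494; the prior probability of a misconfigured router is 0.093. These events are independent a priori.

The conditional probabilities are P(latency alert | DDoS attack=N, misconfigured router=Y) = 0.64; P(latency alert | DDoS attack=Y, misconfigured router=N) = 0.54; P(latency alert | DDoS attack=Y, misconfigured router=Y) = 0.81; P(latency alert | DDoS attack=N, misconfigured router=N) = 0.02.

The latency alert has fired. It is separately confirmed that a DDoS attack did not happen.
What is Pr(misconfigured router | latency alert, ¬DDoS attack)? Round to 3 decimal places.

Pr(misconfigured router | latency alert, ¬DDoS attack) ≈ 0.766

Numerator (weight on configurations with misconfigured router): 0.64×0.093 = 0.059520
Denominator P(latency alert | ¬DDoS attack): 0.02×0.907 + 0.64×0.093 = 0.077660
P(misconfigured router | latency alert, ¬DDoS attack) = 0.059520/0.077660 ≈ 0.766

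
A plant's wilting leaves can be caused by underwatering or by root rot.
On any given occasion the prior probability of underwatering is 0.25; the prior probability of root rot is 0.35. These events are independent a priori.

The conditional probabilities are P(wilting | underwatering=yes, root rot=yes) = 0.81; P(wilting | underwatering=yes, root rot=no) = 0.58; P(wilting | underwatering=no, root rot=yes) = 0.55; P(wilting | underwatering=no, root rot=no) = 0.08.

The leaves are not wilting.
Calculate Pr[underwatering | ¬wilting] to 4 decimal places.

P(¬wilting) = 0.92*0.75*0.65 + 0.45*0.75*0.35 + 0.42*0.25*0.65 + 0.19*0.25*0.35 = 0.448500 + 0.118125 + 0.068250 + 0.016625 = 0.651500
Of this, 0.084875 comes from 0.068250 + 0.016625 (the underwatering=true cases).
Hence the posterior is 0.084875/0.651500 ≈ 0.1303.

Pr[underwatering | ¬wilting] ≈ 0.1303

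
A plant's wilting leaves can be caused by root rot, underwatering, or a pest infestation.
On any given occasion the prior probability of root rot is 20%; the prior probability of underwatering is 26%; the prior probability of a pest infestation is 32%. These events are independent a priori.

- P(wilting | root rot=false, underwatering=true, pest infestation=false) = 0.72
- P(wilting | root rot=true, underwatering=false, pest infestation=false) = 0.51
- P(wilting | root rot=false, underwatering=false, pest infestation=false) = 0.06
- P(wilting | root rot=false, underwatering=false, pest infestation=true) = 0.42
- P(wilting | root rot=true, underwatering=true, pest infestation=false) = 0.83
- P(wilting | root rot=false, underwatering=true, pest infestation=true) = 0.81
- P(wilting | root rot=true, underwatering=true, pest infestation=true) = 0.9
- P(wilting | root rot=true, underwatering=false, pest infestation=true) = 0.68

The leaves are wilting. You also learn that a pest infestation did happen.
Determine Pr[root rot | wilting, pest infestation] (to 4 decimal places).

Pr[root rot | wilting, pest infestation] ≈ 0.2612

P(wilting | pest infestation) = 0.42×0.8×0.74 + 0.81×0.8×0.26 + 0.68×0.2×0.74 + 0.9×0.2×0.26 = 0.248640 + 0.168480 + 0.100640 + 0.046800 = 0.564560
Of this, 0.147440 comes from 0.100640 + 0.046800 (the root rot=true cases).
So P(root rot | wilting, pest infestation) = 0.147440/0.564560 ≈ 0.2612.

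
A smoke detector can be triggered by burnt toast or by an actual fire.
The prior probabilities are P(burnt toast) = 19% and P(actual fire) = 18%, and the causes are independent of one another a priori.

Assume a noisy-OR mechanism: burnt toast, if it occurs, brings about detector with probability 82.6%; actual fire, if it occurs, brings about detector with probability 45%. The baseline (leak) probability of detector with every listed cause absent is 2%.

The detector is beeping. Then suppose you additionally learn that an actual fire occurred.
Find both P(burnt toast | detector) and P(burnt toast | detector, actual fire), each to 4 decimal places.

Under noisy-OR, P(detector | causes) = 1 − (1−0.02)·∏(1−qᵢ) over the active causes.
Numerator (weight on configurations with burnt toast): 0.129233 + 0.030993 = 0.160226
Denominator P(detector): 0.02·0.81·0.82 + 0.461·0.81·0.18 + 0.82948·0.19·0.82 + 0.906214·0.19·0.18 = 0.240724
Posterior = 0.160226 / 0.240724 ≈ 0.6656

Now condition on the additional information:
P(detector | actual fire) = 0.461·0.81 + 0.906214·0.19 = 0.373410 + 0.172181 = 0.545591
Restricting to configurations with burnt toast present: 0.906214·0.19 = 0.172181.
So P(burnt toast | detector, actual fire) = 0.172181/0.545591 ≈ 0.3156.

P(burnt toast | detector) ≈ 0.6656; P(burnt toast | detector, actual fire) ≈ 0.3156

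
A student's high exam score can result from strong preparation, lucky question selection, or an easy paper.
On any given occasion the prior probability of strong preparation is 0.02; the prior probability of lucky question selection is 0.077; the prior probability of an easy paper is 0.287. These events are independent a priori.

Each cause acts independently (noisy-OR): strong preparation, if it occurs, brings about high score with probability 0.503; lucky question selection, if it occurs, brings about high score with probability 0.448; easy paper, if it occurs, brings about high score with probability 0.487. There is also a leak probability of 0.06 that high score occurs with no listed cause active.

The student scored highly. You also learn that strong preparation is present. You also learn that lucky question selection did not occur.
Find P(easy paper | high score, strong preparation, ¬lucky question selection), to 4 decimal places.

P(easy paper | high score, strong preparation, ¬lucky question selection) ≈ 0.3648

Under noisy-OR, P(high score | causes) = 1 − (1−0.06)·∏(1−qᵢ) over the active causes.
Weight on easy paper=true, given the evidence: 0.760337*0.287 = 0.218217
Denominator P(high score | strong preparation, ¬lucky question selection): 0.53282*0.713 + 0.760337*0.287 = 0.598118
Posterior = 0.218217 / 0.598118 ≈ 0.3648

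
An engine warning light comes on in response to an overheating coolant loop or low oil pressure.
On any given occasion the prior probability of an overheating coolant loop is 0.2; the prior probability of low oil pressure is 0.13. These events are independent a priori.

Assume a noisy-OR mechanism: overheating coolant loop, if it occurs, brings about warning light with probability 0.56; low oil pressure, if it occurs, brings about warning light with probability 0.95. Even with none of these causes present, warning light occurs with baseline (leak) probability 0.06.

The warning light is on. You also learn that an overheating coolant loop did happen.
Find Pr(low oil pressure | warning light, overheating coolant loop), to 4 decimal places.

Pr(low oil pressure | warning light, overheating coolant loop) ≈ 0.1997

Under noisy-OR, P(warning light | causes) = 1 − (1−0.06)·∏(1−qᵢ) over the active causes.
Weight on low oil pressure=true, given the evidence: 0.97932*0.13 = 0.127312
Normalizer over all consistent configurations: 0.5864*0.87 + 0.97932*0.13 = 0.637480
P(low oil pressure | warning light, overheating coolant loop) = 0.127312/0.637480 ≈ 0.1997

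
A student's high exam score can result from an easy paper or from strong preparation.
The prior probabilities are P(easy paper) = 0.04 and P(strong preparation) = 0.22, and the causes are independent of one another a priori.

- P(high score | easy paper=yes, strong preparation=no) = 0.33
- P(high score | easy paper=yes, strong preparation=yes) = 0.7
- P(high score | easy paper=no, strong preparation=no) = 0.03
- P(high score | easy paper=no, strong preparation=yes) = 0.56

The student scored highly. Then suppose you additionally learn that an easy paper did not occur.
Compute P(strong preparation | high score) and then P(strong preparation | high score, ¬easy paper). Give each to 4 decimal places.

P(strong preparation | high score) ≈ 0.7916; P(strong preparation | high score, ¬easy paper) ≈ 0.8404

P(high score) = 0.03·0.96·0.78 + 0.56·0.96·0.22 + 0.33·0.04·0.78 + 0.7·0.04·0.22 = 0.022464 + 0.118272 + 0.010296 + 0.006160 = 0.157192
Of this, 0.124432 comes from 0.118272 + 0.006160 (the strong preparation=true cases).
So P(strong preparation | high score) = 0.124432/0.157192 ≈ 0.7916.

Now also conditioning on easy paper≠true:
For the numerator, keep only strong preparation=true terms: 0.56×0.22 = 0.123200
Normalizer over all consistent configurations: 0.03×0.78 + 0.56×0.22 = 0.146600
P(strong preparation | high score, ¬easy paper) = 0.123200/0.146600 ≈ 0.8404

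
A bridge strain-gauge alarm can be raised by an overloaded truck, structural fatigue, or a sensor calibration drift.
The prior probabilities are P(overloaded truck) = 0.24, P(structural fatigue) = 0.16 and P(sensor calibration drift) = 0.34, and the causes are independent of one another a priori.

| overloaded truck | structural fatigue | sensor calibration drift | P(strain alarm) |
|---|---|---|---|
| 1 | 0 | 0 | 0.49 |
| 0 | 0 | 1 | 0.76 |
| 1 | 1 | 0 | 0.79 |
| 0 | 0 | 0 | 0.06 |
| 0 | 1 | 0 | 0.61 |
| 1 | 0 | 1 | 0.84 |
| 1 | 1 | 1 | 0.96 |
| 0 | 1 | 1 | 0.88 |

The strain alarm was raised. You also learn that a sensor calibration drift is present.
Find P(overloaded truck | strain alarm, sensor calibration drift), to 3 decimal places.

P(overloaded truck | strain alarm, sensor calibration drift) ≈ 0.258

For the numerator, keep only overloaded truck=true terms: 0.169344 + 0.036864 = 0.206208
The normalizing constant is 0.76·0.76·0.84 + 0.88·0.76·0.16 + 0.84·0.24·0.84 + 0.96·0.24·0.16 = 0.798400
Posterior = 0.206208 / 0.798400 ≈ 0.258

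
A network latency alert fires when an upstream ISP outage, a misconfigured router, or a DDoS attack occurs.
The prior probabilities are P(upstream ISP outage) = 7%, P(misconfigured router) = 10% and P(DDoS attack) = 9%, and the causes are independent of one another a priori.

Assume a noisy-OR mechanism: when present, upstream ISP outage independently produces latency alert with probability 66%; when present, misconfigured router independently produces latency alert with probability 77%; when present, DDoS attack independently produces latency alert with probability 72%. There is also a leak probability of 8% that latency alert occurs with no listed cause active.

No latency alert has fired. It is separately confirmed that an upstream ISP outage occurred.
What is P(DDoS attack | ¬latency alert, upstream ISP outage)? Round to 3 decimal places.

P(DDoS attack | ¬latency alert, upstream ISP outage) ≈ 0.027

Under noisy-OR, P(latency alert | causes) = 1 − (1−0.08)·∏(1−qᵢ) over the active causes.
Numerator (weight on configurations with DDoS attack): 0.007094 + 0.000181 = 0.007275
Normalizer over all consistent configurations: 0.3128×0.9×0.91 + 0.087584×0.9×0.09 + 0.071944×0.1×0.91 + 0.020144×0.1×0.09 = 0.270005
P(DDoS attack | ¬latency alert, upstream ISP outage) = 0.007275/0.270005 ≈ 0.027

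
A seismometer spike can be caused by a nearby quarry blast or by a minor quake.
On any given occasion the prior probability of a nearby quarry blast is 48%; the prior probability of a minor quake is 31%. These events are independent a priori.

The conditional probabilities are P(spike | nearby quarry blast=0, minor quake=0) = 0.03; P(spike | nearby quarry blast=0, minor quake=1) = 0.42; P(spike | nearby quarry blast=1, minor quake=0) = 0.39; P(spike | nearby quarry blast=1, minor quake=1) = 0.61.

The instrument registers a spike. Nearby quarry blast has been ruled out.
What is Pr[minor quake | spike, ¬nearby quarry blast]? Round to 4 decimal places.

Pr[minor quake | spike, ¬nearby quarry blast] ≈ 0.8628

P(spike | ¬nearby quarry blast) = 0.03*0.69 + 0.42*0.31 = 0.020700 + 0.130200 = 0.150900
Of this, 0.130200 comes from 0.42*0.31 (the minor quake=true cases).
Hence the posterior is 0.130200/0.150900 ≈ 0.8628.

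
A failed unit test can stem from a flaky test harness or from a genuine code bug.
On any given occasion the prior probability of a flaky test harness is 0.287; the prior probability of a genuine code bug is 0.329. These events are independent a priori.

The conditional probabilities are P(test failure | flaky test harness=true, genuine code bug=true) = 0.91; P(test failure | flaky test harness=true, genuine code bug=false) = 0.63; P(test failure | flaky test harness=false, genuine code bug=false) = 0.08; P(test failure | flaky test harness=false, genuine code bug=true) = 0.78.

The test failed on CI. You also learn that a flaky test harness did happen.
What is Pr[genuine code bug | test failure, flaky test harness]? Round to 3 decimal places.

P(test failure | flaky test harness) = 0.63·0.671 + 0.91·0.329 = 0.422730 + 0.299390 = 0.722120
Of this, 0.299390 comes from 0.91·0.329 (the genuine code bug=true cases).
So P(genuine code bug | test failure, flaky test harness) = 0.299390/0.722120 ≈ 0.415.

Pr[genuine code bug | test failure, flaky test harness] ≈ 0.415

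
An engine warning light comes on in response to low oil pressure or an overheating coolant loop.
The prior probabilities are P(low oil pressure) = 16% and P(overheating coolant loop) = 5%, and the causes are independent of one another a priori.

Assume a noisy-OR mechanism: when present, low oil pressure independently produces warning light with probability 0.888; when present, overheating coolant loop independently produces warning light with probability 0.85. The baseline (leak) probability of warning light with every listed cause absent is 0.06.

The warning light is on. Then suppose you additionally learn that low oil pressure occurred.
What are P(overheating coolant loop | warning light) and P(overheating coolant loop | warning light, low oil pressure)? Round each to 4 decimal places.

Under noisy-OR, P(warning light | causes) = 1 − (1−0.06)·∏(1−qᵢ) over the active causes.
Enumerate the 4 (low oil pressure, overheating coolant loop) configurations and weight by the priors:
  P(warning light) = 0.06*0.84*0.95 + 0.859*0.84*0.05 + 0.89472*0.16*0.95 + 0.984208*0.16*0.05
        = 0.047880 + 0.036078 + 0.135997 + 0.007874 = 0.227829
The terms with overheating coolant loop present sum to 0.043952, so
  P(overheating coolant loop | warning light) = 0.043952 / 0.227829 ≈ 0.1929

With the extra evidence:
By total probability over both values of overheating coolant loop:
  P(warning light | low oil pressure) = 0.89472*0.95 + 0.984208*0.05
        = 0.849984 + 0.049210 = 0.899194
The terms with overheating coolant loop present sum to 0.049210, so
  P(overheating coolant loop | warning light, low oil pressure) = 0.049210 / 0.899194 ≈ 0.0547

P(overheating coolant loop | warning light) ≈ 0.1929; P(overheating coolant loop | warning light, low oil pressure) ≈ 0.0547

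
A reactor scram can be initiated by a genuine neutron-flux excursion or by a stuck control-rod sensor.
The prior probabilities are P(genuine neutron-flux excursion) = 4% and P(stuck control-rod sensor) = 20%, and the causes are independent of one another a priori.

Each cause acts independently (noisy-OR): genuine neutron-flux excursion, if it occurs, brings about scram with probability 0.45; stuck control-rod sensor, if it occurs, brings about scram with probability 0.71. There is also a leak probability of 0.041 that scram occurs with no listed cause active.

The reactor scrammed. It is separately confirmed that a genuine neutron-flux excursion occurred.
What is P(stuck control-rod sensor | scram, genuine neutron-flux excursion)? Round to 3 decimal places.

P(stuck control-rod sensor | scram, genuine neutron-flux excursion) ≈ 0.309

Under noisy-OR, P(scram | causes) = 1 − (1−0.041)·∏(1−qᵢ) over the active causes.
Weight on stuck control-rod sensor=true, given the evidence: 0.847039·0.2 = 0.169408
The normalizing constant is 0.47255·0.8 + 0.847039·0.2 = 0.547448
P(stuck control-rod sensor | scram, genuine neutron-flux excursion) = 0.169408/0.547448 ≈ 0.309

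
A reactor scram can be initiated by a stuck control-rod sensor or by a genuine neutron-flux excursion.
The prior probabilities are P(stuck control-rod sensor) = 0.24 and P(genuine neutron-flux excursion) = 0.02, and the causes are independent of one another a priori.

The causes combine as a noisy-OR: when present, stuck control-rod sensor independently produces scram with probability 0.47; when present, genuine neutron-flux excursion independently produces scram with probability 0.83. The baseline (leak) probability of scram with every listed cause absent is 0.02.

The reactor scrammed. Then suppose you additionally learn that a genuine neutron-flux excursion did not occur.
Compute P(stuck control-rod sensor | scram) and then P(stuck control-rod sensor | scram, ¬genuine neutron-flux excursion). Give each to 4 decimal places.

P(stuck control-rod sensor | scram) ≈ 0.8099; P(stuck control-rod sensor | scram, ¬genuine neutron-flux excursion) ≈ 0.8836

Under noisy-OR, P(scram | causes) = 1 − (1−0.02)·∏(1−qᵢ) over the active causes.
Weight on stuck control-rod sensor=true, given the evidence: 0.113037 + 0.004376 = 0.117413
Denominator P(scram): 0.02×0.76×0.98 + 0.8334×0.76×0.02 + 0.4806×0.24×0.98 + 0.911702×0.24×0.02 = 0.144977
Posterior = 0.117413 / 0.144977 ≈ 0.8099

Now also conditioning on genuine neutron-flux excursion≠true:
Sum P(scram|·) weighted by the priors over both values of stuck control-rod sensor:
  P(scram | ¬genuine neutron-flux excursion) = 0.02*0.76 + 0.4806*0.24
        = 0.015200 + 0.115344 = 0.130544
Configurations with stuck control-rod sensor contribute 0.115344, so
  P(stuck control-rod sensor | scram, ¬genuine neutron-flux excursion) = 0.115344 / 0.130544 ≈ 0.8836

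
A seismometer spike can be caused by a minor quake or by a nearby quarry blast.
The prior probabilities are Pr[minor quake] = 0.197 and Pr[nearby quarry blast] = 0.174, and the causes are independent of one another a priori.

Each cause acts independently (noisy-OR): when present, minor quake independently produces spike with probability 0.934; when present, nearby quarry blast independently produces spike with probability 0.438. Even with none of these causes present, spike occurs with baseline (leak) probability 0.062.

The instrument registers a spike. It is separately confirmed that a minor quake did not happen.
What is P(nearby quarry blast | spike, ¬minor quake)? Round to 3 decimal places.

P(nearby quarry blast | spike, ¬minor quake) ≈ 0.616

Under noisy-OR, P(spike | causes) = 1 − (1−0.062)·∏(1−qᵢ) over the active causes.
By total probability over both values of nearby quarry blast:
  P(spike | ¬minor quake) = 0.062·0.826 + 0.472844·0.174
        = 0.051212 + 0.082275 = 0.133487
The terms with nearby quarry blast present sum to 0.082275, so
  P(nearby quarry blast | spike, ¬minor quake) = 0.082275 / 0.133487 ≈ 0.616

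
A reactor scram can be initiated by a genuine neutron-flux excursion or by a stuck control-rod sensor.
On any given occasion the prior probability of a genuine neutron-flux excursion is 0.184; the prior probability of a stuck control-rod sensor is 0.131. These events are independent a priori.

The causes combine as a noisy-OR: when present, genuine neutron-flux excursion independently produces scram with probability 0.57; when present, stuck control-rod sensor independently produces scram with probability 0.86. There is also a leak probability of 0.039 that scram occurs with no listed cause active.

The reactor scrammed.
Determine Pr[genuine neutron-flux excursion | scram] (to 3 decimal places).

Under noisy-OR, P(scram | causes) = 1 − (1−0.039)·∏(1−qᵢ) over the active causes.
Numerator (weight on configurations with genuine neutron-flux excursion): 0.093822 + 0.022710 = 0.116532
Normalizer over all consistent configurations: 0.039*0.816*0.869 + 0.86546*0.816*0.131 + 0.58677*0.184*0.869 + 0.942148*0.184*0.131 = 0.236701
P(genuine neutron-flux excursion | scram) = 0.116532/0.236701 ≈ 0.492

Pr[genuine neutron-flux excursion | scram] ≈ 0.492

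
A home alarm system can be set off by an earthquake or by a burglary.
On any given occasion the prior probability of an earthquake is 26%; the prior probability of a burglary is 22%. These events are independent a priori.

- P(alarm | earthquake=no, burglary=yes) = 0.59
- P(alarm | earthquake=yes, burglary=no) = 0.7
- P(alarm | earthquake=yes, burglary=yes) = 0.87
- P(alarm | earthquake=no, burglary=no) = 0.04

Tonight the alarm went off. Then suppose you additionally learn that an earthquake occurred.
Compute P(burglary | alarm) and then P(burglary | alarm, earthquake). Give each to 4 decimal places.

For the numerator, keep only burglary=true terms: 0.096052 + 0.049764 = 0.145816
Normalizer over all consistent configurations: 0.04×0.74×0.78 + 0.59×0.74×0.22 + 0.7×0.26×0.78 + 0.87×0.26×0.22 = 0.310864
Posterior = 0.145816 / 0.310864 ≈ 0.4691

Now also conditioning on earthquake=true:
Weight on burglary=true, given the evidence: 0.87×0.22 = 0.191400
Denominator P(alarm | earthquake): 0.7×0.78 + 0.87×0.22 = 0.737400
Posterior = 0.191400 / 0.737400 ≈ 0.2596

P(burglary | alarm) ≈ 0.4691; P(burglary | alarm, earthquake) ≈ 0.2596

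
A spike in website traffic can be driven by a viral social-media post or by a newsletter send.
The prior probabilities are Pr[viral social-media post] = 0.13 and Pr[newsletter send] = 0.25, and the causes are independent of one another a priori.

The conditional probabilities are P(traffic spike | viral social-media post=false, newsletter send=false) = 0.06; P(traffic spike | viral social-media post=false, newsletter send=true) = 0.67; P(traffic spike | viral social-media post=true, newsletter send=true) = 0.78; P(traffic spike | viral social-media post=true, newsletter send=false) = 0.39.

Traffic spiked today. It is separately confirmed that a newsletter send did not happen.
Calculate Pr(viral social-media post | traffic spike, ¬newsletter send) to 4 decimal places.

Pr(viral social-media post | traffic spike, ¬newsletter send) ≈ 0.4927

Weight on viral social-media post=true, given the evidence: 0.39·0.13 = 0.050700
Denominator P(traffic spike | ¬newsletter send): 0.06·0.87 + 0.39·0.13 = 0.102900
Posterior = 0.050700 / 0.102900 ≈ 0.4927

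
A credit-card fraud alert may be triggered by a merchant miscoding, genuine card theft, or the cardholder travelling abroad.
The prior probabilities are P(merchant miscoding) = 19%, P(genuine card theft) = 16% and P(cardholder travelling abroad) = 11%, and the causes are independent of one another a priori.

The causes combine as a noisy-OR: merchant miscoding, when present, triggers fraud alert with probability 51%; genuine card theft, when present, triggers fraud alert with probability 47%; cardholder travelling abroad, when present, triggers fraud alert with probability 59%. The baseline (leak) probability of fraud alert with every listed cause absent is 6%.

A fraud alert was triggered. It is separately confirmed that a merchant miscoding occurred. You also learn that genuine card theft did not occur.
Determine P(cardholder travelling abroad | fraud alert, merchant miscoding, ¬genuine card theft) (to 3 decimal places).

Under noisy-OR, P(fraud alert | causes) = 1 − (1−0.06)·∏(1−qᵢ) over the active causes.
Sum P(fraud alert|·) weighted by the priors over both values of cardholder travelling abroad:
  P(fraud alert | merchant miscoding, ¬genuine card theft) = 0.5394·0.89 + 0.811154·0.11
        = 0.480066 + 0.089227 = 0.569293
The terms with cardholder travelling abroad present sum to 0.089227, so
  P(cardholder travelling abroad | fraud alert, merchant miscoding, ¬genuine card theft) = 0.089227 / 0.569293 ≈ 0.157

P(cardholder travelling abroad | fraud alert, merchant miscoding, ¬genuine card theft) ≈ 0.157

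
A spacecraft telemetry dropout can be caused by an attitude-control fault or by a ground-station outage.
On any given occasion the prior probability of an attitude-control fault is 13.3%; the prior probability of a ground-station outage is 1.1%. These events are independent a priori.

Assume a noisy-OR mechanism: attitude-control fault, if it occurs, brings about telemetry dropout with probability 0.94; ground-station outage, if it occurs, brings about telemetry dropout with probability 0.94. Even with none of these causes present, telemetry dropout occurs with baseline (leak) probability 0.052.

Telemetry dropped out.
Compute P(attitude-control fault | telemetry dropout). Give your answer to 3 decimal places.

P(attitude-control fault | telemetry dropout) ≈ 0.701

Under noisy-OR, P(telemetry dropout | causes) = 1 − (1−0.052)·∏(1−qᵢ) over the active causes.
Numerator (weight on configurations with attitude-control fault): 0.124055 + 0.001458 = 0.125513
Denominator P(telemetry dropout): 0.052×0.867×0.989 + 0.94312×0.867×0.011 + 0.94312×0.133×0.989 + 0.996587×0.133×0.011 = 0.179096
Posterior = 0.125513 / 0.179096 ≈ 0.701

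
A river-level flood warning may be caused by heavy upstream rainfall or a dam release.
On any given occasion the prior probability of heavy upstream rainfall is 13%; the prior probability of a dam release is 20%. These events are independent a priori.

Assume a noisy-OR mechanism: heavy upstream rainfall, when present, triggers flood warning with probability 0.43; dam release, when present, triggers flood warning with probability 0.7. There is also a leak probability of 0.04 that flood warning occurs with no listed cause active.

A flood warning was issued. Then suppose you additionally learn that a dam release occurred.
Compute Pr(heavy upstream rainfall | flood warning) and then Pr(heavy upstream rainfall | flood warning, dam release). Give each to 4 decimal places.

Pr(heavy upstream rainfall | flood warning) ≈ 0.3121; Pr(heavy upstream rainfall | flood warning, dam release) ≈ 0.1492

Under noisy-OR, P(flood warning | causes) = 1 − (1−0.04)·∏(1−qᵢ) over the active causes.
P(flood warning) = 0.04*0.87*0.8 + 0.712*0.87*0.2 + 0.4528*0.13*0.8 + 0.83584*0.13*0.2 = 0.027840 + 0.123888 + 0.047091 + 0.021732 = 0.220551
The heavy upstream rainfall-present share is 0.047091 + 0.021732 = 0.068823.
Hence the posterior is 0.068823/0.220551 ≈ 0.3121.

With the extra evidence:
Weight on heavy upstream rainfall=true, given the evidence: 0.83584×0.13 = 0.108659
Normalizer over all consistent configurations: 0.712×0.87 + 0.83584×0.13 = 0.728099
Posterior = 0.108659 / 0.728099 ≈ 0.1492
— dam release explains away the evidence for heavy upstream rainfall.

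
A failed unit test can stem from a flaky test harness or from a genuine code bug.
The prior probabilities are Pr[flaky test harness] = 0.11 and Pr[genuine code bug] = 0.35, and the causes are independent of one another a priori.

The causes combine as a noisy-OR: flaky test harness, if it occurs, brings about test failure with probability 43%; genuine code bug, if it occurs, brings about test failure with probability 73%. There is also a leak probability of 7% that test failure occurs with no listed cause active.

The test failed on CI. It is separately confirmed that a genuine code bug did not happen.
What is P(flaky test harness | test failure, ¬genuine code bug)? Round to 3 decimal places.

P(flaky test harness | test failure, ¬genuine code bug) ≈ 0.453

Under noisy-OR, P(test failure | causes) = 1 − (1−0.07)·∏(1−qᵢ) over the active causes.
Weight on flaky test harness=true, given the evidence: 0.4699*0.11 = 0.051689
The normalizing constant is 0.07*0.89 + 0.4699*0.11 = 0.113989
P(flaky test harness | test failure, ¬genuine code bug) = 0.051689/0.113989 ≈ 0.453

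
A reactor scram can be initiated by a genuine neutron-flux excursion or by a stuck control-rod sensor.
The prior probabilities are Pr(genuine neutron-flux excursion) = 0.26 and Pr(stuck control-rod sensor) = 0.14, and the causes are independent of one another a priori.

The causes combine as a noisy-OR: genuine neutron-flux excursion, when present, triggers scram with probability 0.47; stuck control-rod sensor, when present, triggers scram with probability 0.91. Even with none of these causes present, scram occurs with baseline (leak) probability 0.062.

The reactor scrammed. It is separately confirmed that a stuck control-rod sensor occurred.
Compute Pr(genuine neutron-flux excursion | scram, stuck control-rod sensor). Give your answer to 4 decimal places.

Under noisy-OR, P(scram | causes) = 1 − (1−0.062)·∏(1−qᵢ) over the active causes.
P(scram | stuck control-rod sensor) = 0.91558*0.74 + 0.955257*0.26 = 0.677529 + 0.248367 = 0.925896
Restricting to configurations with genuine neutron-flux excursion present: 0.955257*0.26 = 0.248367.
P(genuine neutron-flux excursion | scram, stuck control-rod sensor) = 0.248367 / 0.925896 ≈ 0.2682

Pr(genuine neutron-flux excursion | scram, stuck control-rod sensor) ≈ 0.2682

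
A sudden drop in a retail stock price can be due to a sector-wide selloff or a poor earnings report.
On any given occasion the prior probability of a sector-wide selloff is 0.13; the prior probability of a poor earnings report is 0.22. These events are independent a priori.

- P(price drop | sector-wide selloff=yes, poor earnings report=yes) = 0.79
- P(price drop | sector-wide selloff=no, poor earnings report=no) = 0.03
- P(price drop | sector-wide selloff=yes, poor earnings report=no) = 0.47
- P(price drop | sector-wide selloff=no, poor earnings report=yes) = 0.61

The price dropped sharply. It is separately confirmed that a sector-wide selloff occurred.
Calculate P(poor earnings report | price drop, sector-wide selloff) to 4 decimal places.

P(poor earnings report | price drop, sector-wide selloff) ≈ 0.3216

P(price drop | sector-wide selloff) = 0.47×0.78 + 0.79×0.22 = 0.366600 + 0.173800 = 0.540400
The poor earnings report-present share is 0.79×0.22 = 0.173800.
Hence the posterior is 0.173800/0.540400 ≈ 0.3216.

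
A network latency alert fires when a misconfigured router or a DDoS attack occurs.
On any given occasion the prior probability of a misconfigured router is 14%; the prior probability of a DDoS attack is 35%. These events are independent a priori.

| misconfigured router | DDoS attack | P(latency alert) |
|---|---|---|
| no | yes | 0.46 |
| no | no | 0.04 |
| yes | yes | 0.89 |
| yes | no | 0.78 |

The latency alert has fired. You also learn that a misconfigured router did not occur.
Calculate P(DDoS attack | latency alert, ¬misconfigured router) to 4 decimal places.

P(DDoS attack | latency alert, ¬misconfigured router) ≈ 0.8610

By total probability over both values of DDoS attack:
  P(latency alert | ¬misconfigured router) = 0.04*0.65 + 0.46*0.35
        = 0.026000 + 0.161000 = 0.187000
The terms with DDoS attack present sum to 0.161000, so
  P(DDoS attack | latency alert, ¬misconfigured router) = 0.161000 / 0.187000 ≈ 0.8610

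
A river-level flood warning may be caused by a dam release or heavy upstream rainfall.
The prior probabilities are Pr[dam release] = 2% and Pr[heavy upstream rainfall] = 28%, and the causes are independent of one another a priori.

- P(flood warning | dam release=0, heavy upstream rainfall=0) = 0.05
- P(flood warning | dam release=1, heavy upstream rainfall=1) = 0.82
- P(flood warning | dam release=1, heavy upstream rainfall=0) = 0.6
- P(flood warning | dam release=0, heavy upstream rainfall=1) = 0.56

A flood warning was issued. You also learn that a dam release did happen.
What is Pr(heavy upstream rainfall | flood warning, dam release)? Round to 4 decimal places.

Pr(heavy upstream rainfall | flood warning, dam release) ≈ 0.3470

By total probability over both values of heavy upstream rainfall:
  P(flood warning | dam release) = 0.6·0.72 + 0.82·0.28
        = 0.432000 + 0.229600 = 0.661600
Keeping only the heavy upstream rainfall-present terms gives 0.229600, so
  P(heavy upstream rainfall | flood warning, dam release) = 0.229600 / 0.661600 ≈ 0.3470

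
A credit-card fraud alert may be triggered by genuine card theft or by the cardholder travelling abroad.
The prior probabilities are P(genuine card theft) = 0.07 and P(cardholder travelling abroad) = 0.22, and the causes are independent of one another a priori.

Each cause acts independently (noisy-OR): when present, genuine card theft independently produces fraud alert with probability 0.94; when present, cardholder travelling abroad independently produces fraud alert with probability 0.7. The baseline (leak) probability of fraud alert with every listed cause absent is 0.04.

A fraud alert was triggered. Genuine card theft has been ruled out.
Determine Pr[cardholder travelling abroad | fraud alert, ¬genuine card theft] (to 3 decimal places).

Under noisy-OR, P(fraud alert | causes) = 1 − (1−0.04)·∏(1−qᵢ) over the active causes.
Weight on cardholder travelling abroad=true, given the evidence: 0.712·0.22 = 0.156640
The normalizing constant is 0.04·0.78 + 0.712·0.22 = 0.187840
Posterior = 0.156640 / 0.187840 ≈ 0.834

Pr[cardholder travelling abroad | fraud alert, ¬genuine card theft] ≈ 0.834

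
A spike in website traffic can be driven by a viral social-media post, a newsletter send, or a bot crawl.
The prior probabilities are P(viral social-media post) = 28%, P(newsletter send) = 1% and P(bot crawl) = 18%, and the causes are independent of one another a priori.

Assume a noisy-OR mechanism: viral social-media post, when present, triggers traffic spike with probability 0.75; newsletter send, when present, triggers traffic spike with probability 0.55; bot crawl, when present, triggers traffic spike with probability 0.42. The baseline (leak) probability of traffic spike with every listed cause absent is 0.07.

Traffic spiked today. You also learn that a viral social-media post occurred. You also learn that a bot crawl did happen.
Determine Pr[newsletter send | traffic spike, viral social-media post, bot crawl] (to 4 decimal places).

Pr[newsletter send | traffic spike, viral social-media post, bot crawl] ≈ 0.0108

Under noisy-OR, P(traffic spike | causes) = 1 − (1−0.07)·∏(1−qᵢ) over the active causes.
P(traffic spike | viral social-media post, bot crawl) = 0.86515*0.99 + 0.939318*0.01 = 0.856498 + 0.009393 = 0.865891
The newsletter send-present share is 0.939318*0.01 = 0.009393.
Hence the posterior is 0.009393/0.865891 ≈ 0.0108.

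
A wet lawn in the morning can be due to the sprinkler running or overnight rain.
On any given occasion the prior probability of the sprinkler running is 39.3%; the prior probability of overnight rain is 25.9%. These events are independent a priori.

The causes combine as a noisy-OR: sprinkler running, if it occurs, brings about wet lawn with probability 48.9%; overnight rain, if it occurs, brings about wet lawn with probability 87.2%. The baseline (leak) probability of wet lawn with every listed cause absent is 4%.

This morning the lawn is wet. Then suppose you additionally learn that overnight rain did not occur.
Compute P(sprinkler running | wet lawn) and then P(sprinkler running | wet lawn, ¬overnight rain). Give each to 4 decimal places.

Under noisy-OR, P(wet lawn | causes) = 1 − (1−0.04)·∏(1−qᵢ) over the active causes.
Numerator (weight on configurations with sprinkler running): 0.148356 + 0.095396 = 0.243752
Denominator P(wet lawn): 0.04×0.607×0.741 + 0.87712×0.607×0.259 + 0.50944×0.393×0.741 + 0.937208×0.393×0.259 = 0.399638
Posterior = 0.243752 / 0.399638 ≈ 0.6099

With the extra evidence:
Weight on sprinkler running=true, given the evidence: 0.50944*0.393 = 0.200210
Normalizer over all consistent configurations: 0.04*0.607 + 0.50944*0.393 = 0.224490
P(sprinkler running | wet lawn, ¬overnight rain) = 0.200210/0.224490 ≈ 0.8918
Ruling out overnight rain raises the posterior on sprinkler running — the flip side of explaining away.

P(sprinkler running | wet lawn) ≈ 0.6099; P(sprinkler running | wet lawn, ¬overnight rain) ≈ 0.8918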